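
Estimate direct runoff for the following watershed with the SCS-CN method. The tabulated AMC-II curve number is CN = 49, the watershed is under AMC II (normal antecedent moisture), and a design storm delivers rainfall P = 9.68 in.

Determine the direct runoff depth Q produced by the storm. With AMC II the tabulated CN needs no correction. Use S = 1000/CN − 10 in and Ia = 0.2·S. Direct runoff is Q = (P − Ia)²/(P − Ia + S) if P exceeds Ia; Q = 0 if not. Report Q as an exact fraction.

Q = 43319432/13510525 in ≈ 3.206 in

CN(II) = 49; AMC II needs no correction.
S = 1000/49 − 10 = 510/49 in ≈ 10.408 in
Initial abstraction Ia = S/5 = (510/49)/5 = 102/49 ≈ 2.082 in
Excess rainfall: 9.680 − 2.082 = 7.598 in; P > Ia so Q > 0
Q: (9308/1225)² ÷ (22058/1225) = 43319432/13510525 in (≈ 3.206 in)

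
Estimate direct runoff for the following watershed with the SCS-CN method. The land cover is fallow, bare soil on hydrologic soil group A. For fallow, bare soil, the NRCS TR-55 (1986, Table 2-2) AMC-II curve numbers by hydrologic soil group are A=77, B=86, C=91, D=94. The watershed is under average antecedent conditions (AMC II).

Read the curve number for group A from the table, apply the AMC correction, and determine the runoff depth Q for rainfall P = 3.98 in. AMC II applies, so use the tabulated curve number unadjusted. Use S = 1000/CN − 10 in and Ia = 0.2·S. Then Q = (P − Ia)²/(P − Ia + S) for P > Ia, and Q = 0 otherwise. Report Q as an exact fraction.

Q = 169598529/94413550 in ≈ 1.796 in

NRCS table: fallow, bare soil, soil group A → CN(II) = 77
Average conditions: CN = 77 (no AMC adjustment).
S = 1000/77 − 10 = 230/77 in ≈ 2.987 in
Ia = 0.2·(230/77) = 46/77 in ≈ 0.597 in
P − Ia = 3.980 − 0.597 = 13023/3850 ≈ 3.383 in (> 0, runoff occurs)
Q: (13023/3850)² ÷ (24523/3850) = 169598529/94413550 in (≈ 1.796 in)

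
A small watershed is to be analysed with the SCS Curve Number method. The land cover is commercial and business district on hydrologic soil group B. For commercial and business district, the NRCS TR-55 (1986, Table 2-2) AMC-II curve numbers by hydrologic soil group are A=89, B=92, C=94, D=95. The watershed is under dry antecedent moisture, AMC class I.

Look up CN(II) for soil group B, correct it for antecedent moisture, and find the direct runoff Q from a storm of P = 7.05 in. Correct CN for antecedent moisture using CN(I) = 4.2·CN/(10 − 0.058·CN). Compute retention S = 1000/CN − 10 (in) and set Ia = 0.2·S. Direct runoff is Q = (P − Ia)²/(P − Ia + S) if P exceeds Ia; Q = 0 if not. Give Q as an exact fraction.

NRCS table: commercial and business district, soil group B → CN(II) = 92
Dry (AMC I): CN(I) = 4.2·92/(10 − 0.058·92) = (1932/5)/(583/125) = 48300/583 ≈ 82.847
Max retention: S = 1000/(48300/583) − 10 = 1000/483 in (≈ 2.070 in)
Ia = 0.2S: 0.2·2.070 = 0.414 in (exactly 200/483)
P − Ia = 7.050 − 0.414 = 64103/9660 ≈ 6.636 in (> 0, runoff occurs)
Q = (64103/9660)²/((64103/9660) + 1000/483) = (4109194609/93315600)/(84103/9660) = 4109194609/812434980 in ≈ 5.058 in

Q = 4109194609/812434980 in ≈ 5.058 in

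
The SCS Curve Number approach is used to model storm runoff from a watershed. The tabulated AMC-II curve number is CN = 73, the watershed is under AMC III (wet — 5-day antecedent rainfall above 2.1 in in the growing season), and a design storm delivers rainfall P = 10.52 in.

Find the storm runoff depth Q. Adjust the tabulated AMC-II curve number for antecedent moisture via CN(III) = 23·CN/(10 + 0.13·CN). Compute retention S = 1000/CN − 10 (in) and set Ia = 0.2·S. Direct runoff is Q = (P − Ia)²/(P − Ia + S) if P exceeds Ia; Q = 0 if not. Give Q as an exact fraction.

Adjust CN=73 to AMC III: 23·73/(10 + 0.13·73) → 1679 ÷ (1949/100) = 167900/1949 ≈ 86.147
S = 1000/(167900/1949) − 10 = 2700/1679 in ≈ 1.608 in
Initial abstraction Ia = S/5 = (2700/1679)/5 = 540/1679 ≈ 0.322 in
P − Ia = 10.520 − 0.322 = 428077/41975 ≈ 10.198 in (> 0, runoff occurs)
Runoff Q = (P−Ia)²/(P−Ia+S) = (10.198)²/(10.198+1.608) = 183249917929/20801844575 ≈ 8.809 in

Q = 183249917929/20801844575 in ≈ 8.809 in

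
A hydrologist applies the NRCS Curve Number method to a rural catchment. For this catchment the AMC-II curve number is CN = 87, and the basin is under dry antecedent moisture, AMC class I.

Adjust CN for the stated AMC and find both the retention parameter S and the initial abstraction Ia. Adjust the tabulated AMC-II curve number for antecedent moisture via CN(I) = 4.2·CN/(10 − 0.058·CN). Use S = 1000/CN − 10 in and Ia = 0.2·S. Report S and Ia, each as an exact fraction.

S = 6500/1827 in ≈ 3.558 in; Ia = 1300/1827 in ≈ 0.712 in

Adjust CN=87 to AMC I: 4.2·87/(10 − 0.058·87) → (1827/5) ÷ (2477/500) = 182700/2477 ≈ 73.759
S = 1000/(182700/2477) − 10 = 6500/1827 in ≈ 3.558 in
Ia = 0.2·(6500/1827) = 1300/1827 in ≈ 0.712 in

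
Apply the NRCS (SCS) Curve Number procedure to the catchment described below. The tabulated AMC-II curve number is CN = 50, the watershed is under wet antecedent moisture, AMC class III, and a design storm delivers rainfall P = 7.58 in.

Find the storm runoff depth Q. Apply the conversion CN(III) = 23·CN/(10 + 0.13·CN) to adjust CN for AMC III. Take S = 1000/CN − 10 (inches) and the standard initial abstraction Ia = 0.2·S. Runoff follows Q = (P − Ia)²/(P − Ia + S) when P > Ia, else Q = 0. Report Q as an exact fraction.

Adjust CN=50 to AMC III: 23·50/(10 + 0.13·50) → 1150 ÷ (33/2) = 2300/33 ≈ 69.697
S = 1000/(2300/33) − 10 = 100/23 in ≈ 4.348 in
Ia = 0.2·(100/23) = 20/23 in ≈ 0.870 in
Since P=7.580 > Ia=0.870: effective rainfall P−Ia = 7717/1150 in
Runoff Q = (P−Ia)²/(P−Ia+S) = (6.710)²/(6.710+4.348) = 59552089/14624550 ≈ 4.072 in

Q = 59552089/14624550 in ≈ 4.072 in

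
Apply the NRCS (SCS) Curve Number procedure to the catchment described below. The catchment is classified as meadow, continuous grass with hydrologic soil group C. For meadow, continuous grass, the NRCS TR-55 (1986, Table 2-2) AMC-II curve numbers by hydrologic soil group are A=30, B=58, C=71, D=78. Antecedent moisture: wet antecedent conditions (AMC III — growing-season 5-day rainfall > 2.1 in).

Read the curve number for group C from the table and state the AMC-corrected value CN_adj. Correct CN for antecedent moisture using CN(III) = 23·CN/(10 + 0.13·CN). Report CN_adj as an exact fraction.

NRCS table: meadow, continuous grass, soil group C → CN(II) = 71
Wet (AMC III): CN(III) = 23·71/(10 + 0.13·71) = 1633/(1923/100) = 163300/1923 ≈ 84.919

CN_adj = 163300/1923 ≈ 84.919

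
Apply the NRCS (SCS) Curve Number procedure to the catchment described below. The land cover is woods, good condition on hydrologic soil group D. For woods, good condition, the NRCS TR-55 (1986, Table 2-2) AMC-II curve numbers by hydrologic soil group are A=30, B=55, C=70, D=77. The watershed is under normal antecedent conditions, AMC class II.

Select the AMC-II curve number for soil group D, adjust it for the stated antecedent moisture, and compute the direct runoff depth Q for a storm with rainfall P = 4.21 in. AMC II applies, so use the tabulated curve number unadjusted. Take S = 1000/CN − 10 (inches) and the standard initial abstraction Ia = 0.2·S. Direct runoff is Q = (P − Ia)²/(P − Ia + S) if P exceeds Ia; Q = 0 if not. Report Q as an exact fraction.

NRCS table: woods, good condition, soil group D → CN(II) = 77
AMC II — tabulated CN = 77 applies directly.
Retention S: 1000/CN − 10 with CN=77.000 → S = 230/77 ≈ 2.987 in
Ia = 0.2S: 0.2·2.987 = 0.597 in (exactly 46/77)
Since P=4.210 > Ia=0.597: effective rainfall P−Ia = 27817/7700 in
Q = (27817/7700)²/((27817/7700) + 230/77) = (773785489/59290000)/(50817/7700) = 773785489/391290900 in ≈ 1.978 in

Q = 773785489/391290900 in ≈ 1.978 in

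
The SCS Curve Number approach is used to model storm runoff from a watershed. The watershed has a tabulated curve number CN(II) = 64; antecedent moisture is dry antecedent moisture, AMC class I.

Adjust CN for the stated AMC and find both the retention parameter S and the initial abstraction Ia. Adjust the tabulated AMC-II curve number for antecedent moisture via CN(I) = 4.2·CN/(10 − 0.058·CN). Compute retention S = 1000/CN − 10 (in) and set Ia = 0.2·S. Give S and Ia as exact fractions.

Adjust CN=64 to AMC I: 4.2·64/(10 − 0.058·64) → (1344/5) ÷ (786/125) = 5600/131 ≈ 42.748
Retention S: 1000/CN − 10 with CN=42.748 → S = 375/28 ≈ 13.393 in
Initial abstraction Ia = S/5 = (375/28)/5 = 75/28 ≈ 2.679 in

S = 375/28 in ≈ 13.393 in; Ia = 75/28 in ≈ 2.679 in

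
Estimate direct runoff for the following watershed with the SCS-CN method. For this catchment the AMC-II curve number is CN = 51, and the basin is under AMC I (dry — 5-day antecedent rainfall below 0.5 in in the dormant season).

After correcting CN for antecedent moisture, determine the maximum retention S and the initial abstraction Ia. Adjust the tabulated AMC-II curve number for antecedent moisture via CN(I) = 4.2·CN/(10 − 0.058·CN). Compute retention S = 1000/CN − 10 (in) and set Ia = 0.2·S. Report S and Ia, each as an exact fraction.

S = 3500/153 in ≈ 22.876 in; Ia = 700/153 in ≈ 4.575 in

CN(I) from CN(II)=51: (4.2·51)/(10 − 0.058·51) = 15300/503 ≈ 30.417
S = 1000/(15300/503) − 10 = 3500/153 in ≈ 22.876 in
Ia = 0.2·(3500/153) = 700/153 in ≈ 4.575 in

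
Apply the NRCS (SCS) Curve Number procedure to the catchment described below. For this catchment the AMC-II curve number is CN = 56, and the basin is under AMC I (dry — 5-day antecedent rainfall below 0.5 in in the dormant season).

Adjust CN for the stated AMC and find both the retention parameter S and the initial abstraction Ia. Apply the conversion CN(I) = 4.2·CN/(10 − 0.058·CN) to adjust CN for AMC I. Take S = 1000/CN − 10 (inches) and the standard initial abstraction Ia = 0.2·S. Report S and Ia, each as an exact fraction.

Dry (AMC I): CN(I) = 4.2·56/(10 − 0.058·56) = (1176/5)/(844/125) = 7350/211 ≈ 34.834
Retention S: 1000/CN − 10 with CN=34.834 → S = 2750/147 ≈ 18.707 in
Ia = 0.2·(2750/147) = 550/147 in ≈ 3.741 in

S = 2750/147 in ≈ 18.707 in; Ia = 550/147 in ≈ 3.741 in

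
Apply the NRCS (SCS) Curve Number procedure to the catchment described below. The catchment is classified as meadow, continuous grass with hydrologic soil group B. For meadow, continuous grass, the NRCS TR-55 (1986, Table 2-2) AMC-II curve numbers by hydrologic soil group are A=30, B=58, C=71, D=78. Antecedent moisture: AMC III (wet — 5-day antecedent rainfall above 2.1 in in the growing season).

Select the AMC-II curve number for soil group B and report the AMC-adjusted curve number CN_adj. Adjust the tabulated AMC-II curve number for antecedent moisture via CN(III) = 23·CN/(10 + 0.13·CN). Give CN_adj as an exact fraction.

CN_adj = 66700/877 ≈ 76.055

NRCS table: meadow, continuous grass, soil group B → CN(II) = 58
CN(III) from CN(II)=58: (23·58)/(10 + 0.13·58) = 66700/877 ≈ 76.055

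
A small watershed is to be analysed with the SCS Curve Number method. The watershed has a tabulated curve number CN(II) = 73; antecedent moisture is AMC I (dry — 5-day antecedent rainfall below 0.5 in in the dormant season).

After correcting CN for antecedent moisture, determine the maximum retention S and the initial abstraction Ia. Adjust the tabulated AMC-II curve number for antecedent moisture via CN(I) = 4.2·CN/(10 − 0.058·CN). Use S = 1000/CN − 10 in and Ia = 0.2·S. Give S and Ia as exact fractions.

S = 4500/511 in ≈ 8.806 in; Ia = 900/511 in ≈ 1.761 in

CN(I) from CN(II)=73: (4.2·73)/(10 − 0.058·73) = 51100/961 ≈ 53.174
Max retention: S = 1000/(51100/961) − 10 = 4500/511 in (≈ 8.806 in)
Initial abstraction Ia = S/5 = (4500/511)/5 = 900/511 ≈ 1.761 in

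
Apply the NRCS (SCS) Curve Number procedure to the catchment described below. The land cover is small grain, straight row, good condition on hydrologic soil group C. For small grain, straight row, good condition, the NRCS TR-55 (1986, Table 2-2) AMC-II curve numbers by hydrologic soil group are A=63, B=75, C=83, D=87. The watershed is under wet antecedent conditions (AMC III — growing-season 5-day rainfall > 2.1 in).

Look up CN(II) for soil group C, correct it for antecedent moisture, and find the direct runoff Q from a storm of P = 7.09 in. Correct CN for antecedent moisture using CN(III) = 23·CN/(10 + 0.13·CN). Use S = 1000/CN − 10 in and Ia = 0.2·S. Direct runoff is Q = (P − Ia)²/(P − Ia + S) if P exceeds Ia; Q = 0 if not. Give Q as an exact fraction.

Q = 1741030109361/284341922900 in ≈ 6.123 in

NRCS table: small grain, straight row, good condition, soil group C → CN(II) = 83
Adjust CN=83 to AMC III: 23·83/(10 + 0.13·83) → 1909 ÷ (2079/100) = 190900/2079 ≈ 91.823
Retention S: 1000/CN − 10 with CN=91.823 → S = 1700/1909 ≈ 0.891 in
Ia = 0.2S: 0.2·0.891 = 0.178 in (exactly 340/1909)
P − Ia = 7.090 − 0.178 = 1319481/190900 ≈ 6.912 in (> 0, runoff occurs)
Q = (1319481/190900)²/((1319481/190900) + 1700/1909) = (1741030109361/36442810000)/(1489481/190900) = 1741030109361/284341922900 in ≈ 6.123 in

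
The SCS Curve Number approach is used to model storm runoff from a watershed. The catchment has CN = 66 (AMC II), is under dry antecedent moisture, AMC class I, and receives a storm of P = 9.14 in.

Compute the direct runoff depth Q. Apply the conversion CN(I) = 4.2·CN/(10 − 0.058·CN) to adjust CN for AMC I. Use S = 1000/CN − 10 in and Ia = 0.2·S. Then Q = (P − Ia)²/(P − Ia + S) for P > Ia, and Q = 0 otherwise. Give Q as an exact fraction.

CN(I) from CN(II)=66: (4.2·66)/(10 − 0.058·66) = 69300/1543 ≈ 44.913
Max retention: S = 1000/(69300/1543) − 10 = 8500/693 in (≈ 12.266 in)
Ia = 0.2S: 0.2·12.266 = 2.453 in (exactly 1700/693)
Excess rainfall: 9.140 − 2.453 = 6.687 in; P > Ia so Q > 0
Q: (231701/34650)² ÷ (656701/34650) = 53685353401/22754689650 in (≈ 2.359 in)

Q = 53685353401/22754689650 in ≈ 2.359 in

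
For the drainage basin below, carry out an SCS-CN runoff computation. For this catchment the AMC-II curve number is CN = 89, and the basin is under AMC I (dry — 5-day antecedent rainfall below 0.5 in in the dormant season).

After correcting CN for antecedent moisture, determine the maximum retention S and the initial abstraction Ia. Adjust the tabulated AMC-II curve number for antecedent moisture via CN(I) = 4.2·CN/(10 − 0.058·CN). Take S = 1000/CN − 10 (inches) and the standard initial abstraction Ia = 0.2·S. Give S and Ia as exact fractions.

Dry (AMC I): CN(I) = 4.2·89/(10 − 0.058·89) = (1869/5)/(2419/500) = 186900/2419 ≈ 77.263
Max retention: S = 1000/(186900/2419) − 10 = 5500/1869 in (≈ 2.943 in)
Initial abstraction Ia = S/5 = (5500/1869)/5 = 1100/1869 ≈ 0.589 in

S = 5500/1869 in ≈ 2.943 in; Ia = 1100/1869 in ≈ 0.589 in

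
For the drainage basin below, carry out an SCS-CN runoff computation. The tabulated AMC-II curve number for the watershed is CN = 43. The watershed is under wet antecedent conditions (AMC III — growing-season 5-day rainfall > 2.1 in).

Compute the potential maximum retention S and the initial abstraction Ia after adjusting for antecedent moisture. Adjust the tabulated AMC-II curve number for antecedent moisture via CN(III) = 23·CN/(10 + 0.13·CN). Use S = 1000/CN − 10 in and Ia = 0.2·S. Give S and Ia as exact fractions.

S = 5700/989 in ≈ 5.763 in; Ia = 1140/989 in ≈ 1.153 in

Wet (AMC III): CN(III) = 23·43/(10 + 0.13·43) = 989/(1559/100) = 98900/1559 ≈ 63.438
S = 1000/(98900/1559) − 10 = 5700/989 in ≈ 5.763 in
Ia = 0.2S: 0.2·5.763 = 1.153 in (exactly 1140/989)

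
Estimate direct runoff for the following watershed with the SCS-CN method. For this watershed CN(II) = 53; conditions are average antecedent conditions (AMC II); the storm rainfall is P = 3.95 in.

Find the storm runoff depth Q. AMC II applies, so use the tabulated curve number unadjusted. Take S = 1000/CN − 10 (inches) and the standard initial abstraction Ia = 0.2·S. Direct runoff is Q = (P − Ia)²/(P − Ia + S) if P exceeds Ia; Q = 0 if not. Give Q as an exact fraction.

Q = 5322249/12409420 in ≈ 0.429 in

AMC II — tabulated CN = 53 applies directly.
Max retention: S = 1000/53 − 10 = 470/53 in (≈ 8.868 in)
Ia = 0.2S: 0.2·8.868 = 1.774 in (exactly 94/53)
Excess rainfall: 3.950 − 1.774 = 2.176 in; P > Ia so Q > 0
Runoff Q = (P−Ia)²/(P−Ia+S) = (2.176)²/(2.176+8.868) = 5322249/12409420 ≈ 0.429 in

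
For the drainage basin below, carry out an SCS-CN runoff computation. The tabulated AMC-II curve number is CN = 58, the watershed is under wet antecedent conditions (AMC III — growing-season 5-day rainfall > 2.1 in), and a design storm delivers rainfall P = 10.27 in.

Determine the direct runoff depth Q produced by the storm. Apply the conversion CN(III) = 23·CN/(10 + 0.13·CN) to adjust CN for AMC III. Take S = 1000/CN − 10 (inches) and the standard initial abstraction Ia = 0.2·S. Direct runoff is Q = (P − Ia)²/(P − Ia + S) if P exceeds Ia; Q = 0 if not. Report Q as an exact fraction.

Q = 413460574081/56895700300 in ≈ 7.267 in

Wet (AMC III): CN(III) = 23·58/(10 + 0.13·58) = 1334/(877/50) = 66700/877 ≈ 76.055
Retention S: 1000/CN − 10 with CN=76.055 → S = 2100/667 ≈ 3.148 in
Ia = 0.2·(2100/667) = 420/667 in ≈ 0.630 in
P − Ia = 10.270 − 0.630 = 643009/66700 ≈ 9.640 in (> 0, runoff occurs)
Q = (643009/66700)²/((643009/66700) + 2100/667) = (413460574081/4448890000)/(853009/66700) = 413460574081/56895700300 in ≈ 7.267 in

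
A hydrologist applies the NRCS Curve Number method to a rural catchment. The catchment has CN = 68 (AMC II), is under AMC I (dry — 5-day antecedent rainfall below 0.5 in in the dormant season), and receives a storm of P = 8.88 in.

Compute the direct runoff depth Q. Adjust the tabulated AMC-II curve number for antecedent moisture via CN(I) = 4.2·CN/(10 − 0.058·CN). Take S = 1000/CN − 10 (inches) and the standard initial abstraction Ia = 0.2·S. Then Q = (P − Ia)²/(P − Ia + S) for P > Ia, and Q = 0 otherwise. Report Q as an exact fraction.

CN(I) from CN(II)=68: (4.2·68)/(10 − 0.058·68) = 35700/757 ≈ 47.160
Max retention: S = 1000/(35700/757) − 10 = 4000/357 in (≈ 11.204 in)
Ia = 0.2·(4000/357) = 800/357 in ≈ 2.241 in
P − Ia = 8.880 − 2.241 = 59254/8925 ≈ 6.639 in (> 0, runoff occurs)
Runoff Q = (P−Ia)²/(P−Ia+S) = (6.639)²/(6.639+11.204) = 1755518258/710670975 ≈ 2.470 in

Q = 1755518258/710670975 in ≈ 2.470 in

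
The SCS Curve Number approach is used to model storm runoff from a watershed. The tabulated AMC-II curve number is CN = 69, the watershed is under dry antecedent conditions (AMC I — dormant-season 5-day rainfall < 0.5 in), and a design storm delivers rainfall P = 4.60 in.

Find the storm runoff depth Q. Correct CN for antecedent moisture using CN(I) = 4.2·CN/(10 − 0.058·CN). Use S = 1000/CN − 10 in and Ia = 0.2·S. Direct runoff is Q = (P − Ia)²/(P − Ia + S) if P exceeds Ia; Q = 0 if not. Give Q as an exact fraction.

Dry (AMC I): CN(I) = 4.2·69/(10 − 0.058·69) = (1449/5)/(2999/500) = 144900/2999 ≈ 48.316
Retention S: 1000/CN − 10 with CN=48.316 → S = 15500/1449 ≈ 10.697 in
Ia = 0.2S: 0.2·10.697 = 2.139 in (exactly 3100/1449)
P − Ia = 4.600 − 2.139 = 17827/7245 ≈ 2.461 in (> 0, runoff occurs)
Q = (17827/7245)²/((17827/7245) + 15500/1449) = (317801929/52490025)/(95327/7245) = 317801929/690644115 in ≈ 0.460 in

Q = 317801929/690644115 in ≈ 0.460 in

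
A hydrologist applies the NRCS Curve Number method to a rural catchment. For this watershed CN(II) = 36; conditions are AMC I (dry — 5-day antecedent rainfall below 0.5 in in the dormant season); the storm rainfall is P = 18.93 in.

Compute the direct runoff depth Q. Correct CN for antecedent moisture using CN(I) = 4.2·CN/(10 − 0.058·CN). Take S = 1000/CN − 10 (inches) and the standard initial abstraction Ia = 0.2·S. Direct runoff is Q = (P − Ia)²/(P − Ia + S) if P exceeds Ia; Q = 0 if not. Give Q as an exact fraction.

CN(I) from CN(II)=36: (4.2·36)/(10 − 0.058·36) = 18900/989 ≈ 19.110
Max retention: S = 1000/(18900/989) − 10 = 8000/189 in (≈ 42.328 in)
Ia = 0.2S: 0.2·42.328 = 8.466 in (exactly 1600/189)
Since P=18.930 > Ia=8.466: effective rainfall P−Ia = 197777/18900 in
Q: (197777/18900)² ÷ (997777/18900) = 39115741729/18857985300 in (≈ 2.074 in)

Q = 39115741729/18857985300 in ≈ 2.074 in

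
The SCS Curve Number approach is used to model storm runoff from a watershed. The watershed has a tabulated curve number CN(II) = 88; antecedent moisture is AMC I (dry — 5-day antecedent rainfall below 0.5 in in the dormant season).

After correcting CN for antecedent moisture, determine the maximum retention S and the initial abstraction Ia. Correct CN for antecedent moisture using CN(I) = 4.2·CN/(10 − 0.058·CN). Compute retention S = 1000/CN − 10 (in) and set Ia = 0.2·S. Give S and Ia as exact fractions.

S = 250/77 in ≈ 3.247 in; Ia = 50/77 in ≈ 0.649 in

CN(I) from CN(II)=88: (4.2·88)/(10 − 0.058·88) = 3850/51 ≈ 75.490
S = 1000/(3850/51) − 10 = 250/77 in ≈ 3.247 in
Ia = 0.2·(250/77) = 50/77 in ≈ 0.649 in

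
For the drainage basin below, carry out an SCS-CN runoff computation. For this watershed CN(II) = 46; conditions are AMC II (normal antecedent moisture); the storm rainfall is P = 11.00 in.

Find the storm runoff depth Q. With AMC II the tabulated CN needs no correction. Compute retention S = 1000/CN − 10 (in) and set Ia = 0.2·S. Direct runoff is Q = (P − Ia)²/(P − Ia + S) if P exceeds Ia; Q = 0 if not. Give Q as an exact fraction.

Q = 39601/10787 in ≈ 3.671 in

Average conditions: CN = 46 (no AMC adjustment).
S = 1000/46 − 10 = 270/23 in ≈ 11.739 in
Ia = 0.2S: 0.2·11.739 = 2.348 in (exactly 54/23)
Since P=11.000 > Ia=2.348: effective rainfall P−Ia = 199/23 in
Q: (199/23)² ÷ (469/23) = 39601/10787 in (≈ 3.671 in)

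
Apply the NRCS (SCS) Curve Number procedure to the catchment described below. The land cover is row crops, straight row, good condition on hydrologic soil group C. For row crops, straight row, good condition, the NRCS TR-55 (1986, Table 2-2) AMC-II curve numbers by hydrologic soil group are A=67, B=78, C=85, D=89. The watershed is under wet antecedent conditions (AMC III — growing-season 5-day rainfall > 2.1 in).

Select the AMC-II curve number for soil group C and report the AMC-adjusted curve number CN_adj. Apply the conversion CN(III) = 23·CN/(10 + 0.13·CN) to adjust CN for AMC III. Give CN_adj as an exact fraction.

NRCS table: row crops, straight row, good condition, soil group C → CN(II) = 85
Wet (AMC III): CN(III) = 23·85/(10 + 0.13·85) = 1955/(421/20) = 39100/421 ≈ 92.874

CN_adj = 39100/421 ≈ 92.874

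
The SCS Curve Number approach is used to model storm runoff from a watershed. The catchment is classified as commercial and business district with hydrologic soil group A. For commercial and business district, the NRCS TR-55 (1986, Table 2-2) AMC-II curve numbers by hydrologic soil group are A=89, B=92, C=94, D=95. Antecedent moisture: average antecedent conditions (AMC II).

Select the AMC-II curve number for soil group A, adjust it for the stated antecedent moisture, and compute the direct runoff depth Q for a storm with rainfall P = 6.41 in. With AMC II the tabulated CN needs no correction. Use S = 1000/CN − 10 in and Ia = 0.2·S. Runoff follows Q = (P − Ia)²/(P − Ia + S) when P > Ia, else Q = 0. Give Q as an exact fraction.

Q = 3008412801/586056100 in ≈ 5.133 in

NRCS table: commercial and business district, soil group A → CN(II) = 89
AMC II — tabulated CN = 89 applies directly.
S = 1000/89 − 10 = 110/89 in ≈ 1.236 in
Ia = 0.2·(110/89) = 22/89 in ≈ 0.247 in
P − Ia = 6.410 − 0.247 = 54849/8900 ≈ 6.163 in (> 0, runoff occurs)
Q: (54849/8900)² ÷ (65849/8900) = 3008412801/586056100 in (≈ 5.133 in)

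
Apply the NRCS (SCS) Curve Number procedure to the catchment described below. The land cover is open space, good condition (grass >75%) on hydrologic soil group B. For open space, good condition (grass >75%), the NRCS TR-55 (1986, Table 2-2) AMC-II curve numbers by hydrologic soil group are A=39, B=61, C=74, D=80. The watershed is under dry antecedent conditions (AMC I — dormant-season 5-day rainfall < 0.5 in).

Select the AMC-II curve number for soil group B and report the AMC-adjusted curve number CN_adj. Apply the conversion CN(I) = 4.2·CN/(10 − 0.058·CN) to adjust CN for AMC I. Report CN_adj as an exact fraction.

CN_adj = 42700/1077 ≈ 39.647

NRCS table: open space, good condition (grass >75%), soil group B → CN(II) = 61
Adjust CN=61 to AMC I: 4.2·61/(10 − 0.058·61) → (1281/5) ÷ (3231/500) = 42700/1077 ≈ 39.647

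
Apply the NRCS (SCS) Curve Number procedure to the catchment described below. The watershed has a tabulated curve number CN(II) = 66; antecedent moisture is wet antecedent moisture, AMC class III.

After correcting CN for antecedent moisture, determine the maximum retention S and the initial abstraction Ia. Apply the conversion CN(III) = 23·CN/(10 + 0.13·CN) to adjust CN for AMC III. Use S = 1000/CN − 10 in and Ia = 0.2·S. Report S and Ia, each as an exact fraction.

Wet (AMC III): CN(III) = 23·66/(10 + 0.13·66) = 1518/(929/50) = 75900/929 ≈ 81.701
Max retention: S = 1000/(75900/929) − 10 = 1700/759 in (≈ 2.240 in)
Initial abstraction Ia = S/5 = (1700/759)/5 = 340/759 ≈ 0.448 in

S = 1700/759 in ≈ 2.240 in; Ia = 340/759 in ≈ 0.448 in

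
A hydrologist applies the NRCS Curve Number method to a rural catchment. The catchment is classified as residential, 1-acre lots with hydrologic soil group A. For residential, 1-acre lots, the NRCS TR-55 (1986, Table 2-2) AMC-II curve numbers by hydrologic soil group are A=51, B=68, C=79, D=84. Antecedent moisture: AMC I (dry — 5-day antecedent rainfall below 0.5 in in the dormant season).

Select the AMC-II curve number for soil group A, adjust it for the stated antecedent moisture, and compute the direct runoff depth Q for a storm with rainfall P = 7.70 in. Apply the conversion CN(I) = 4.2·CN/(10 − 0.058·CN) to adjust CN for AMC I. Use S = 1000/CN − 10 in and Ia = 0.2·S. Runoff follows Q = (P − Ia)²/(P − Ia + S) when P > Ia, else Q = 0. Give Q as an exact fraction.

Q = 3265423/8694990 in ≈ 0.376 in

NRCS table: residential, 1-acre lots, soil group A → CN(II) = 51
CN(I) from CN(II)=51: (4.2·51)/(10 − 0.058·51) = 15300/503 ≈ 30.417
Retention S: 1000/CN − 10 with CN=30.417 → S = 3500/153 ≈ 22.876 in
Ia = 0.2·(3500/153) = 700/153 in ≈ 4.575 in
Since P=7.700 > Ia=4.575: effective rainfall P−Ia = 4781/1530 in
Runoff Q = (P−Ia)²/(P−Ia+S) = (3.125)²/(3.125+22.876) = 3265423/8694990 ≈ 0.376 in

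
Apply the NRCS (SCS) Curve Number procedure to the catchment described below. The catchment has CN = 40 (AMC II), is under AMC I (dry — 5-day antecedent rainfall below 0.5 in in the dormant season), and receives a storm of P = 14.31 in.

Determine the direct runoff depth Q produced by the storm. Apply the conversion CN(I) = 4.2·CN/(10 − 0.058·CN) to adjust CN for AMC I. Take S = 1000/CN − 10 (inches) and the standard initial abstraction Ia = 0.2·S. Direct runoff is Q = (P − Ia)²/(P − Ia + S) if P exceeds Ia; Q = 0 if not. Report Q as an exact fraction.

Q = 25170289/21011900 in ≈ 1.198 in

Dry (AMC I): CN(I) = 4.2·40/(10 − 0.058·40) = 168/(192/25) = 175/8 ≈ 21.875
Max retention: S = 1000/(175/8) − 10 = 250/7 in (≈ 35.714 in)
Ia = 0.2·(250/7) = 50/7 in ≈ 7.143 in
Excess rainfall: 14.310 − 7.143 = 7.167 in; P > Ia so Q > 0
Q = (5017/700)²/((5017/700) + 250/7) = (25170289/490000)/(30017/700) = 25170289/21011900 in ≈ 1.198 in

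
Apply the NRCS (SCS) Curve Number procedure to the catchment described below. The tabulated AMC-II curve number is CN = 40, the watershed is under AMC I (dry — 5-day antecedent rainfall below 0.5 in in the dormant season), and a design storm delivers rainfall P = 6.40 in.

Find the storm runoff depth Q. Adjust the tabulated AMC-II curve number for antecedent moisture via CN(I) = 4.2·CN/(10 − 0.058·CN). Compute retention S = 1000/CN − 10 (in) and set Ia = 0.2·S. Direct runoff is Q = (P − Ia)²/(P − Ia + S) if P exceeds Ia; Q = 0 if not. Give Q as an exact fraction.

Q = 0 in ≈ 0.000 in

Adjust CN=40 to AMC I: 4.2·40/(10 − 0.058·40) → 168 ÷ (192/25) = 175/8 ≈ 21.875
Max retention: S = 1000/(175/8) − 10 = 250/7 in (≈ 35.714 in)
Ia = 0.2S: 0.2·35.714 = 7.143 in (exactly 50/7)
P = 6.400 ≤ Ia = 7.143 in: entire storm abstracted, Q = 0.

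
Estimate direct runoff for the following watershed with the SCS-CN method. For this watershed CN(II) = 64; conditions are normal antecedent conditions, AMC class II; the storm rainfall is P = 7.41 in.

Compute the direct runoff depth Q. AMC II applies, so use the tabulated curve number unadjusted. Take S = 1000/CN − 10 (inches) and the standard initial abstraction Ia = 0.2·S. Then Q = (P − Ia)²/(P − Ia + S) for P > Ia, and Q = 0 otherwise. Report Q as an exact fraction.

AMC II — tabulated CN = 64 applies directly.
S = 1000/64 − 10 = 45/8 in ≈ 5.625 in
Ia = 0.2S: 0.2·5.625 = 1.125 in (exactly 9/8)
Since P=7.410 > Ia=1.125: effective rainfall P−Ia = 1257/200 in
Q = (1257/200)²/((1257/200) + 45/8) = (1580049/40000)/(1191/100) = 526683/158800 in ≈ 3.317 in

Q = 526683/158800 in ≈ 3.317 in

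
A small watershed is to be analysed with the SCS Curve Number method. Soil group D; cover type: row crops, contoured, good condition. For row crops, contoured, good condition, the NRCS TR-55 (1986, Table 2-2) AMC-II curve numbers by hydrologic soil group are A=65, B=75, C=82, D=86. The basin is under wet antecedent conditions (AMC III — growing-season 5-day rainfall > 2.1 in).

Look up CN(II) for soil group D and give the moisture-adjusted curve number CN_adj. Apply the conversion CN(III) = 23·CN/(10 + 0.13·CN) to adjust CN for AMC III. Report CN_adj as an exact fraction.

NRCS table: row crops, contoured, good condition, soil group D → CN(II) = 86
Wet (AMC III): CN(III) = 23·86/(10 + 0.13·86) = 1978/(1059/50) = 98900/1059 ≈ 93.390

CN_adj = 98900/1059 ≈ 93.390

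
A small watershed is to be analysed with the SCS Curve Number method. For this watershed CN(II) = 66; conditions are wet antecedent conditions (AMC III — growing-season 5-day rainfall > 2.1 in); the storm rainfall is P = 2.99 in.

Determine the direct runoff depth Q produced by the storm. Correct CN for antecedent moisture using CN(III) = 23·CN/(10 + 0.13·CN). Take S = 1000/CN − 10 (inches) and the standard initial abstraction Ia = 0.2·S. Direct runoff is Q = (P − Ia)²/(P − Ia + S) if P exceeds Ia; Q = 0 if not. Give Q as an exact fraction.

Q = 37226229481/27547221900 in ≈ 1.351 in

CN(III) from CN(II)=66: (23·66)/(10 + 0.13·66) = 75900/929 ≈ 81.701
Retention S: 1000/CN − 10 with CN=81.701 → S = 1700/759 ≈ 2.240 in
Initial abstraction Ia = S/5 = (1700/759)/5 = 340/759 ≈ 0.448 in
Excess rainfall: 2.990 − 0.448 = 2.542 in; P > Ia so Q > 0
Q = (192941/75900)²/((192941/75900) + 1700/759) = (37226229481/5760810000)/(362941/75900) = 37226229481/27547221900 in ≈ 1.351 in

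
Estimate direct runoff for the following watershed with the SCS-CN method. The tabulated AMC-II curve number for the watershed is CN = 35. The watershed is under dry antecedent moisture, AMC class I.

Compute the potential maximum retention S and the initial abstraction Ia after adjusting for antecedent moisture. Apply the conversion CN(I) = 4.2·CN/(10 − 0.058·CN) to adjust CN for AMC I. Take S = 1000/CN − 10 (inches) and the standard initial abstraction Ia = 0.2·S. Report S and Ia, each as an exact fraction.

S = 6500/147 in ≈ 44.218 in; Ia = 1300/147 in ≈ 8.844 in

Adjust CN=35 to AMC I: 4.2·35/(10 − 0.058·35) → 147 ÷ (797/100) = 14700/797 ≈ 18.444
Retention S: 1000/CN − 10 with CN=18.444 → S = 6500/147 ≈ 44.218 in
Initial abstraction Ia = S/5 = (6500/147)/5 = 1300/147 ≈ 8.844 in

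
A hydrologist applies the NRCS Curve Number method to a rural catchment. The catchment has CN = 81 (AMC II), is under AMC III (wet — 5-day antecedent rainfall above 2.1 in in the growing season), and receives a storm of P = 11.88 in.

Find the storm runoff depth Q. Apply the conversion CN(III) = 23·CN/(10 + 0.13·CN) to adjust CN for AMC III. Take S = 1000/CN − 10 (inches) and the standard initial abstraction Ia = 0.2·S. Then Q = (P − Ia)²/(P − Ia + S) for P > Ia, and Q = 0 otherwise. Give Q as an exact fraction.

Adjust CN=81 to AMC III: 23·81/(10 + 0.13·81) → 1863 ÷ (2053/100) = 186300/2053 ≈ 90.745
Retention S: 1000/CN − 10 with CN=90.745 → S = 1900/1863 ≈ 1.020 in
Ia = 0.2S: 0.2·1.020 = 0.204 in (exactly 380/1863)
P − Ia = 11.880 − 0.204 = 543811/46575 ≈ 11.676 in (> 0, runoff occurs)
Runoff Q = (P−Ia)²/(P−Ia+S) = (11.676)²/(11.676+1.020) = 295730403721/27540309825 ≈ 10.738 in

Q = 295730403721/27540309825 in ≈ 10.738 in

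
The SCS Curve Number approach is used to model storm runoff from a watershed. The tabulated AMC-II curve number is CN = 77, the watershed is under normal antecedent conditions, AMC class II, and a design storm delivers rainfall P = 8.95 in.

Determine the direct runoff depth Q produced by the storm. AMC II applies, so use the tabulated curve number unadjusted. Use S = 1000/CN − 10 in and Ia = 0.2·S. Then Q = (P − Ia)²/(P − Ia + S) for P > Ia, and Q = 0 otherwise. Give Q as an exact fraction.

Average conditions: CN = 77 (no AMC adjustment).
Max retention: S = 1000/77 − 10 = 230/77 in (≈ 2.987 in)
Ia = 0.2·(230/77) = 46/77 in ≈ 0.597 in
Since P=8.950 > Ia=0.597: effective rainfall P−Ia = 12863/1540 in
Q: (12863/1540)² ÷ (17463/1540) = 165456769/26893020 in (≈ 6.152 in)

Q = 165456769/26893020 in ≈ 6.152 in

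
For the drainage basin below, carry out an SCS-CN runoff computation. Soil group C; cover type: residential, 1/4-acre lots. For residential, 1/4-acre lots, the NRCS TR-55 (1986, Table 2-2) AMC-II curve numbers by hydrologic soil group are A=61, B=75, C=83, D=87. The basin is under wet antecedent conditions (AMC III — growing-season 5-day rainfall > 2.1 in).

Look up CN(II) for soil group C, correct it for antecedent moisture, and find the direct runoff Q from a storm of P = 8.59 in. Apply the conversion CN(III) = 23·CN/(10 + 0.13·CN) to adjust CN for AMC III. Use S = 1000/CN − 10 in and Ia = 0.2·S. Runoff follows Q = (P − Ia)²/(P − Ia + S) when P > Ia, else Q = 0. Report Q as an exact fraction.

Q = 2578693200561/339006137900 in ≈ 7.607 in

NRCS table: residential, 1/4-acre lots, soil group C → CN(II) = 83
CN(III) from CN(II)=83: (23·83)/(10 + 0.13·83) = 190900/2079 ≈ 91.823
S = 1000/(190900/2079) − 10 = 1700/1909 in ≈ 0.891 in
Ia = 0.2·(1700/1909) = 340/1909 in ≈ 0.178 in
Excess rainfall: 8.590 − 0.178 = 8.412 in; P > Ia so Q > 0
Runoff Q = (P−Ia)²/(P−Ia+S) = (8.412)²/(8.412+0.891) = 2578693200561/339006137900 ≈ 7.607 in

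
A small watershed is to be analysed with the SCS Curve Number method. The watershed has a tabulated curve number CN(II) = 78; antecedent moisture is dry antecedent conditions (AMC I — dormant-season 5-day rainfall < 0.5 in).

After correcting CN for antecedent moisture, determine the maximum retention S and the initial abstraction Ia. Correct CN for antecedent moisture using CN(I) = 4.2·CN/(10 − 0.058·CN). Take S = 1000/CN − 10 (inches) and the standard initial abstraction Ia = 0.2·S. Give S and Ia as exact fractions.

CN(I) from CN(II)=78: (4.2·78)/(10 − 0.058·78) = 81900/1369 ≈ 59.825
Retention S: 1000/CN − 10 with CN=59.825 → S = 5500/819 ≈ 6.716 in
Ia = 0.2·(5500/819) = 1100/819 in ≈ 1.343 in

S = 5500/819 in ≈ 6.716 in; Ia = 1100/819 in ≈ 1.343 in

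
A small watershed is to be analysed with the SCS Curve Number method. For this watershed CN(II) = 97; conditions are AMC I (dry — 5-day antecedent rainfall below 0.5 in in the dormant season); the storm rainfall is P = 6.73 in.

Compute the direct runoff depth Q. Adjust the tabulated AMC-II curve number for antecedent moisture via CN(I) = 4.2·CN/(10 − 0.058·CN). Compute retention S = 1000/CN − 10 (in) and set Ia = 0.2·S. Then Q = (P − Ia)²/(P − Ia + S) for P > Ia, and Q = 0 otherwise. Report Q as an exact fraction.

Q = 199779499089/33744059300 in ≈ 5.920 in

CN(I) from CN(II)=97: (4.2·97)/(10 − 0.058·97) = 67900/729 ≈ 93.141
S = 1000/(67900/729) − 10 = 500/679 in ≈ 0.736 in
Ia = 0.2S: 0.2·0.736 = 0.147 in (exactly 100/679)
Since P=6.730 > Ia=0.147: effective rainfall P−Ia = 446967/67900 in
Runoff Q = (P−Ia)²/(P−Ia+S) = (6.583)²/(6.583+0.736) = 199779499089/33744059300 ≈ 5.920 in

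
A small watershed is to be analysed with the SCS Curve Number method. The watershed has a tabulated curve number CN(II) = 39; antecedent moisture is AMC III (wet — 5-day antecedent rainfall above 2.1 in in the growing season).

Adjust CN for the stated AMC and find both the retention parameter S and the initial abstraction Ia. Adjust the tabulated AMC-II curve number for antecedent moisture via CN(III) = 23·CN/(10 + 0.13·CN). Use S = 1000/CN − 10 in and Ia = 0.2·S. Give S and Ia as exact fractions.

S = 6100/897 in ≈ 6.800 in; Ia = 1220/897 in ≈ 1.360 in

Wet (AMC III): CN(III) = 23·39/(10 + 0.13·39) = 897/(1507/100) = 89700/1507 ≈ 59.522
Max retention: S = 1000/(89700/1507) − 10 = 6100/897 in (≈ 6.800 in)
Initial abstraction Ia = S/5 = (6100/897)/5 = 1220/897 ≈ 1.360 in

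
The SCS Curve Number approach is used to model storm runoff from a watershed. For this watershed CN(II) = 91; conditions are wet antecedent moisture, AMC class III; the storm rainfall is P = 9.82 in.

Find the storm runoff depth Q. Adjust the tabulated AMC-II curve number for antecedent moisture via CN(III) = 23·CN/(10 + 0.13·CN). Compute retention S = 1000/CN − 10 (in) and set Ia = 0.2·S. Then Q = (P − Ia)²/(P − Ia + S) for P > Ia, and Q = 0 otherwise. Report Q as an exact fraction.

Q = 1037674307569/111312332950 in ≈ 9.322 in

Wet (AMC III): CN(III) = 23·91/(10 + 0.13·91) = 2093/(2183/100) = 209300/2183 ≈ 95.877
S = 1000/(209300/2183) − 10 = 900/2093 in ≈ 0.430 in
Initial abstraction Ia = S/5 = (900/2093)/5 = 180/2093 ≈ 0.086 in
Since P=9.820 > Ia=0.086: effective rainfall P−Ia = 1018663/104650 in
Runoff Q = (P−Ia)²/(P−Ia+S) = (9.734)²/(9.734+0.430) = 1037674307569/111312332950 ≈ 9.322 in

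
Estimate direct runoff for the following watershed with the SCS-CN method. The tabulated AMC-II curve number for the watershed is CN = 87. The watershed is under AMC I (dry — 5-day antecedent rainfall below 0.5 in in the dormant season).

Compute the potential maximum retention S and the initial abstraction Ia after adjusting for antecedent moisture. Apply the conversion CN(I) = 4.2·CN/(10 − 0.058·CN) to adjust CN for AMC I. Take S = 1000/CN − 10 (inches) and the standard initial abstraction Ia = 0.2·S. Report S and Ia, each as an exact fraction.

Dry (AMC I): CN(I) = 4.2·87/(10 − 0.058·87) = (1827/5)/(2477/500) = 182700/2477 ≈ 73.759
S = 1000/(182700/2477) − 10 = 6500/1827 in ≈ 3.558 in
Ia = 0.2·(6500/1827) = 1300/1827 in ≈ 0.712 in

S = 6500/1827 in ≈ 3.558 in; Ia = 1300/1827 in ≈ 0.712 in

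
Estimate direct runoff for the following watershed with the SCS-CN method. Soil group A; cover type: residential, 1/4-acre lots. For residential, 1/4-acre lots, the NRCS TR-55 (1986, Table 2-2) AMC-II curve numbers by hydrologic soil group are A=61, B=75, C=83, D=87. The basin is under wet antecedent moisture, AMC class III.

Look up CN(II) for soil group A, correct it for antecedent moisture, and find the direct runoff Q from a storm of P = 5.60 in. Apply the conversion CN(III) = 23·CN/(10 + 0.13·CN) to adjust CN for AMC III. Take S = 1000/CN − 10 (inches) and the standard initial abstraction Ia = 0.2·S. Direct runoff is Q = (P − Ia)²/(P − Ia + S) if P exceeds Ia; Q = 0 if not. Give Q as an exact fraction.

NRCS table: residential, 1/4-acre lots, soil group A → CN(II) = 61
Adjust CN=61 to AMC III: 23·61/(10 + 0.13·61) → 1403 ÷ (1793/100) = 140300/1793 ≈ 78.249
Retention S: 1000/CN − 10 with CN=78.249 → S = 3900/1403 ≈ 2.780 in
Initial abstraction Ia = S/5 = (3900/1403)/5 = 780/1403 ≈ 0.556 in
Since P=5.600 > Ia=0.556: effective rainfall P−Ia = 35384/7015 in
Runoff Q = (P−Ia)²/(P−Ia+S) = (5.044)²/(5.044+2.780) = 313006864/96252815 ≈ 3.252 in

Q = 313006864/96252815 in ≈ 3.252 in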